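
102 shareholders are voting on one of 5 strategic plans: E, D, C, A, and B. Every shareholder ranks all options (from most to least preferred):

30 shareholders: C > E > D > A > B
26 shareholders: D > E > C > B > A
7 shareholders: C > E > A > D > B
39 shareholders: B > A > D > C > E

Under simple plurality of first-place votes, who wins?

B

First-place votes: E 0, D 26, C 37, A 0, B 39.
B has the most first-place votes.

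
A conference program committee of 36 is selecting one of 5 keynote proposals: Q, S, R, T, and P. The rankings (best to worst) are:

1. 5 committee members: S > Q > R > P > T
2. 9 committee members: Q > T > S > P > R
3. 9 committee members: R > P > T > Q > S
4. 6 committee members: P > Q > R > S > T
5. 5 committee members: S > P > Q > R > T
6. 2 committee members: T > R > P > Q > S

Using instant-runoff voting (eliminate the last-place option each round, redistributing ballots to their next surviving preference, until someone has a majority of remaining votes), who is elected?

Q

Round 1: Q 9, S 10, R 9, T 2, P 6. Eliminate T.
Round 2: Q 9, S 10, R 11, P 6. Eliminate P.
Round 3: Q 15, S 10, R 11. Eliminate S.
Round 4: Q 25, R 11. Q has a majority.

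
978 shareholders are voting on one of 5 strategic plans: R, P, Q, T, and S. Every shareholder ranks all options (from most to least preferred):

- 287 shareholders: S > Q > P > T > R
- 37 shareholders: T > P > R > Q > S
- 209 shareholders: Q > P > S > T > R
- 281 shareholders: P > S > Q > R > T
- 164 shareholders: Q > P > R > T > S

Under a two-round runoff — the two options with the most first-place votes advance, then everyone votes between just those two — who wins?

Round 1 first-place votes: R 0, P 281, Q 373, T 37, S 287.
Q and S advance.
Runoff: Q is preferred to S by 410 voters; S by 568.
S wins the runoff.

S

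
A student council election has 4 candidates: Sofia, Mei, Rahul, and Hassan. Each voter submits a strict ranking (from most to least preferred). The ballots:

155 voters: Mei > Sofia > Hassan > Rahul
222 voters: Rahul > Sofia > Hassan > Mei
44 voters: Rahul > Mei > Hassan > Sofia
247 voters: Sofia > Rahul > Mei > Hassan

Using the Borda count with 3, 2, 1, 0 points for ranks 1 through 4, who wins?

Sofia

Sofia: 155·2 + 222·2 + 44·0 + 247·3 = 1495
Mei: 155·3 + 222·0 + 44·2 + 247·1 = 800
Rahul: 155·0 + 222·3 + 44·3 + 247·2 = 1292
Hassan: 155·1 + 222·1 + 44·1 + 247·0 = 421
Sofia has the highest Borda score (1495).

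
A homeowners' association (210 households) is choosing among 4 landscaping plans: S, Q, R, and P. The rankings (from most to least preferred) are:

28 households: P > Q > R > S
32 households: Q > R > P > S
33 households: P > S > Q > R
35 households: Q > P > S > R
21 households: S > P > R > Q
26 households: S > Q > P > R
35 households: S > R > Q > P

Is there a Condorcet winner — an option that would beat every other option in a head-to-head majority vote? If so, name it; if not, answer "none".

Checking pairwise contests:
P beats S 128–82.
S beats Q 115–95.
S beats R 150–60.
Q beats P 128–82.
Every option loses at least one head-to-head, so there is no Condorcet winner.

none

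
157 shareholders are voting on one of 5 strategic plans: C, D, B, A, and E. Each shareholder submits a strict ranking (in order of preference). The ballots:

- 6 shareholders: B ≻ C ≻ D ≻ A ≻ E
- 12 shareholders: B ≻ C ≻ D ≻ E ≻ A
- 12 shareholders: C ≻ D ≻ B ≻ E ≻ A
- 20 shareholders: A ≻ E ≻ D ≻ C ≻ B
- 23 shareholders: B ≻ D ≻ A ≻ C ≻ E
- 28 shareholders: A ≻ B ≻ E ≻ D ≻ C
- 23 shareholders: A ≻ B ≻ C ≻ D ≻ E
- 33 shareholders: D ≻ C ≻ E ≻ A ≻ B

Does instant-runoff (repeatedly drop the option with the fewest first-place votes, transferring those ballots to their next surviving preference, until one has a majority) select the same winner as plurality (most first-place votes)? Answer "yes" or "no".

no

Instant-runoff — R1 C 12, D 33, B 41, A 71, E 0 (E out); R2 C 12, D 33, B 41, A 71 (C out); R3 D 45, B 41, A 71 (B out); R4 D 86, A 71 (D winner). Winner: D.
Plurality — first-place votes: C 12, D 33, B 41, A 71, E 0. Winner: A.
The two methods disagree.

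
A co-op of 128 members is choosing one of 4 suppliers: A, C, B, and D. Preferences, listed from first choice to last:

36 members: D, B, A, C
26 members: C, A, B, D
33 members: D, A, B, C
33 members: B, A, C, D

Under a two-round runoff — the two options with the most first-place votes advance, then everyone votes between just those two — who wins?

Round 1 first-place votes: A 0, C 26, B 33, D 69.
D and B advance.
Runoff: D is preferred to B by 69 voters; B by 59.
D wins the runoff.

D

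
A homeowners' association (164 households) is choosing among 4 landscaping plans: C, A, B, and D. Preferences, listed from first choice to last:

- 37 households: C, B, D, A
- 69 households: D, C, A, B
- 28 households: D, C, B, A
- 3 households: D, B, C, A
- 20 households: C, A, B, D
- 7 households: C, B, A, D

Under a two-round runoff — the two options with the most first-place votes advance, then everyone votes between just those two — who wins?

D

Round 1 first-place votes: C 64, A 0, B 0, D 100.
D and C advance.
Runoff: D is preferred to C by 100 voters; C by 64.
D wins the runoff.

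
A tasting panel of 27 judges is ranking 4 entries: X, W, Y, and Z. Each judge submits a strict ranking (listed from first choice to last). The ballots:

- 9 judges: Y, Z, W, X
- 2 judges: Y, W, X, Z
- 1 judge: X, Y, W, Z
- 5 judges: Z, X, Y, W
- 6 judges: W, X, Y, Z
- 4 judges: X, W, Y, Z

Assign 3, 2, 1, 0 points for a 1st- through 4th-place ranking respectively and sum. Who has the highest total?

Y

X: 9·0 + 2·1 + 1·3 + 5·2 + 6·2 + 4·3 = 39
W: 9·1 + 2·2 + 1·1 + 5·0 + 6·3 + 4·2 = 40
Y: 9·3 + 2·3 + 1·2 + 5·1 + 6·1 + 4·1 = 50
Z: 9·2 + 2·0 + 1·0 + 5·3 + 6·0 + 4·0 = 33
Y has the highest Borda score (50).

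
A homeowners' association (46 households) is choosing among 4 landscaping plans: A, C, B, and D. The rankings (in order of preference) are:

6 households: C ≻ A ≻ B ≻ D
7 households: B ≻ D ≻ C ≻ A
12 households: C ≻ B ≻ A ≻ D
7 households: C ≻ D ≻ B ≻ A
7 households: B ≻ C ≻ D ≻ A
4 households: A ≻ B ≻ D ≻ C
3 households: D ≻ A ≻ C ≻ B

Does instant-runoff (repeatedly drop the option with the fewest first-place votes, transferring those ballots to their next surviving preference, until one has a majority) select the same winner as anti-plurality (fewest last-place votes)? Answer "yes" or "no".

no

Instant-runoff — R1 A 4, C 25, B 14, D 3 (C winner). Winner: C.
Anti-plurality — last-place votes: A 21, C 4, B 3, D 18. Winner: B.
The two methods disagree.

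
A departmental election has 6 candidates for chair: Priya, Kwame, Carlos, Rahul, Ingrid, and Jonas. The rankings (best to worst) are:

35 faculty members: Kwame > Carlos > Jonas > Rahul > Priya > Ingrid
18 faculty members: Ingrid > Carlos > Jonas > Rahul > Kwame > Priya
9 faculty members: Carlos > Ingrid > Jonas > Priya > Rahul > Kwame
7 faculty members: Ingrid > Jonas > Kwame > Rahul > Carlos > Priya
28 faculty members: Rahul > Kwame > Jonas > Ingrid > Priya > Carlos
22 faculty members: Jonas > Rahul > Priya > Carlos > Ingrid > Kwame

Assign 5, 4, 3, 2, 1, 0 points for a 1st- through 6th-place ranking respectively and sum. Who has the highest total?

Priya: 35·1 + 18·0 + 9·2 + 7·0 + 28·1 + 22·3 = 147
Kwame: 35·5 + 18·1 + 9·0 + 7·3 + 28·4 + 22·0 = 326
Carlos: 35·4 + 18·4 + 9·5 + 7·1 + 28·0 + 22·2 = 308
Rahul: 35·2 + 18·2 + 9·1 + 7·2 + 28·5 + 22·4 = 357
Ingrid: 35·0 + 18·5 + 9·4 + 7·5 + 28·2 + 22·1 = 239
Jonas: 35·3 + 18·3 + 9·3 + 7·4 + 28·3 + 22·5 = 408
Jonas has the highest Borda score (408).

Jonas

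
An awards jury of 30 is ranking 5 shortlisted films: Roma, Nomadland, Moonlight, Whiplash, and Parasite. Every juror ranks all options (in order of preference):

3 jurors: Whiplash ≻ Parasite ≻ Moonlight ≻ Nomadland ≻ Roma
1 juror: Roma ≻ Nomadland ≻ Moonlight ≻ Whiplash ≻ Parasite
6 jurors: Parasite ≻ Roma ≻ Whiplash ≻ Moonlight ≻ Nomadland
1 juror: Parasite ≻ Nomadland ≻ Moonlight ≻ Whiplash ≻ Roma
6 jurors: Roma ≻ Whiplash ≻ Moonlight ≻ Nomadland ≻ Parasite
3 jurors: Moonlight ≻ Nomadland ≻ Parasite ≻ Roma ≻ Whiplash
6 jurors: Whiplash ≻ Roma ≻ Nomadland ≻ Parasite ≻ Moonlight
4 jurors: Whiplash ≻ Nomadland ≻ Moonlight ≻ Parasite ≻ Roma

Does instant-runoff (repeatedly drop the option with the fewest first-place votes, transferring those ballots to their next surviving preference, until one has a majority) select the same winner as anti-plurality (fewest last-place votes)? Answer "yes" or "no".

Instant-runoff — R1 Roma 7, Nomadland 0, Moonlight 3, Whiplash 13, Parasite 7 (Nomadland out); R2 Roma 7, Moonlight 3, Whiplash 13, Parasite 7 (Moonlight out); R3 Roma 7, Whiplash 13, Parasite 10 (Roma out); R4 Whiplash 20, Parasite 10 (Whiplash winner). Winner: Whiplash.
Anti-plurality — last-place votes: Roma 8, Nomadland 6, Moonlight 6, Whiplash 3, Parasite 7. Winner: Whiplash.
The two methods agree.

yes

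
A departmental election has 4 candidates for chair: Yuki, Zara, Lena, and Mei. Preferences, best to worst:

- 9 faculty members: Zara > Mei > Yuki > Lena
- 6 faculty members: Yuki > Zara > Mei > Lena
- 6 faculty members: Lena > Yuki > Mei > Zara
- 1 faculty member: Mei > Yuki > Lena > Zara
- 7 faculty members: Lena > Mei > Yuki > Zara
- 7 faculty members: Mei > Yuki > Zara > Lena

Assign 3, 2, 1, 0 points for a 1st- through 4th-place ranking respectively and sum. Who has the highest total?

Mei

Yuki: 9·1 + 6·3 + 6·2 + 1·2 + 7·1 + 7·2 = 62
Zara: 9·3 + 6·2 + 6·0 + 1·0 + 7·0 + 7·1 = 46
Lena: 9·0 + 6·0 + 6·3 + 1·1 + 7·3 + 7·0 = 40
Mei: 9·2 + 6·1 + 6·1 + 1·3 + 7·2 + 7·3 = 68
Mei has the highest Borda score (68).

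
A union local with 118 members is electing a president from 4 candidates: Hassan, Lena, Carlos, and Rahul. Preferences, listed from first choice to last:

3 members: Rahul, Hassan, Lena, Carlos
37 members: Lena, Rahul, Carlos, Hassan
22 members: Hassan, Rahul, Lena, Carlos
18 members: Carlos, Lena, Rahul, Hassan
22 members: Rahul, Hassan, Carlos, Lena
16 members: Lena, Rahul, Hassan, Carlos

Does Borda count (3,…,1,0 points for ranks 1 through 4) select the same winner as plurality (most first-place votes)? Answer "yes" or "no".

Borda — scores: Hassan 132, Lena 220, Carlos 113, Rahul 243. Winner: Rahul.
Plurality — first-place votes: Hassan 22, Lena 53, Carlos 18, Rahul 25. Winner: Lena.
The two methods disagree.

no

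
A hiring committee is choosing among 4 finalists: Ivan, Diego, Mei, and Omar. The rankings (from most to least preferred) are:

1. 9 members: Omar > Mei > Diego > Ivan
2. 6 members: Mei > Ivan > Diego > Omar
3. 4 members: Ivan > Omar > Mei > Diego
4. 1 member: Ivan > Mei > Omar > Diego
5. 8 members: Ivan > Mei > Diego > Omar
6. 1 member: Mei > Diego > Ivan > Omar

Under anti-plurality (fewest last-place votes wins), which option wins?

Last-place votes: Ivan 9, Diego 5, Mei 0, Omar 15.
Mei is ranked last by the fewest voters, so Mei wins.

Mei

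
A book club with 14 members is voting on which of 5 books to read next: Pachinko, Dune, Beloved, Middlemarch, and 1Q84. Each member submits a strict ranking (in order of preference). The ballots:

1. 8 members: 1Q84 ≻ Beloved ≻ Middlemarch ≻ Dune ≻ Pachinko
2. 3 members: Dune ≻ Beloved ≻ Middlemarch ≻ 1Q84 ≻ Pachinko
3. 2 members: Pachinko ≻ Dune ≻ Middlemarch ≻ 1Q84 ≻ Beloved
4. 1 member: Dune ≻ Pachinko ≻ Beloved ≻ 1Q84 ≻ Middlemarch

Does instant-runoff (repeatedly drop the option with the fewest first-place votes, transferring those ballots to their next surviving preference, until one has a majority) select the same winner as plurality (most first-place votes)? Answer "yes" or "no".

yes

Instant-runoff — R1 Pachinko 2, Dune 4, Beloved 0, Middlemarch 0, 1Q84 8 (1Q84 winner). Winner: 1Q84.
Plurality — first-place votes: Pachinko 2, Dune 4, Beloved 0, Middlemarch 0, 1Q84 8. Winner: 1Q84.
The two methods agree.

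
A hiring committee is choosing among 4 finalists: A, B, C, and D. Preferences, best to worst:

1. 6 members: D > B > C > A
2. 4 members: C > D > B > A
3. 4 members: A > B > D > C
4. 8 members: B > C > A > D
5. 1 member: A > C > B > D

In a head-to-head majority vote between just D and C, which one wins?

C

Voters preferring D to C: 10; preferring C to D: 13.
C wins the head-to-head.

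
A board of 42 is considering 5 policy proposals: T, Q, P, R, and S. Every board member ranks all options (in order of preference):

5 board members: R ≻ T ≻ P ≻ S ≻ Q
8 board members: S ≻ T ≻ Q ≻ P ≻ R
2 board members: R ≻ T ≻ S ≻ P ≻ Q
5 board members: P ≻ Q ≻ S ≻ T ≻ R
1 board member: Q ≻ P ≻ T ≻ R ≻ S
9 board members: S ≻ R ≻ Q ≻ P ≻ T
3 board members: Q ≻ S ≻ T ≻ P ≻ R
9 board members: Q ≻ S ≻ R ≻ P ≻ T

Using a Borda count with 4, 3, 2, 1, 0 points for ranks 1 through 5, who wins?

S

T: 5·3 + 8·3 + 2·3 + 5·1 + 1·2 + 9·0 + 3·2 + 9·0 = 58
Q: 5·0 + 8·2 + 2·0 + 5·3 + 1·4 + 9·2 + 3·4 + 9·4 = 101
P: 5·2 + 8·1 + 2·1 + 5·4 + 1·3 + 9·1 + 3·1 + 9·1 = 64
R: 5·4 + 8·0 + 2·4 + 5·0 + 1·1 + 9·3 + 3·0 + 9·2 = 74
S: 5·1 + 8·4 + 2·2 + 5·2 + 1·0 + 9·4 + 3·3 + 9·3 = 123
S has the highest Borda score (123).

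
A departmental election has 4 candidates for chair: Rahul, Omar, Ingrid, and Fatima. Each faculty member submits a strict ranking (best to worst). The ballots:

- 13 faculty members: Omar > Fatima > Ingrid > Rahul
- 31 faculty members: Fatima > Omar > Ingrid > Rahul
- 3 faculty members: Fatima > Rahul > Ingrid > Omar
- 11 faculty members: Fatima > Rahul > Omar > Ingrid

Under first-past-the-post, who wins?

First-place votes: Rahul 0, Omar 13, Ingrid 0, Fatima 45.
Fatima has the most first-place votes.

Fatima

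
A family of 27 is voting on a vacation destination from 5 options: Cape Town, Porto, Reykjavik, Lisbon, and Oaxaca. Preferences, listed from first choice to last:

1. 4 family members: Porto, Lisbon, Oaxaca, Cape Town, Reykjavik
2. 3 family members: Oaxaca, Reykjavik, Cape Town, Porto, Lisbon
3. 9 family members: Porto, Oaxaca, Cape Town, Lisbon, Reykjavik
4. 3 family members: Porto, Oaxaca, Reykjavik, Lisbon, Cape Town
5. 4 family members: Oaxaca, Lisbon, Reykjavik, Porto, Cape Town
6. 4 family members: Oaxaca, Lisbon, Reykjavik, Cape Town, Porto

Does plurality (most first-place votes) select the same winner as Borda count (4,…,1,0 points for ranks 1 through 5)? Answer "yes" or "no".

Plurality — first-place votes: Cape Town 0, Porto 16, Reykjavik 0, Lisbon 0, Oaxaca 11. Winner: Porto.
Borda — scores: Cape Town 32, Porto 71, Reykjavik 31, Lisbon 48, Oaxaca 88. Winner: Oaxaca.
The two methods disagree.

no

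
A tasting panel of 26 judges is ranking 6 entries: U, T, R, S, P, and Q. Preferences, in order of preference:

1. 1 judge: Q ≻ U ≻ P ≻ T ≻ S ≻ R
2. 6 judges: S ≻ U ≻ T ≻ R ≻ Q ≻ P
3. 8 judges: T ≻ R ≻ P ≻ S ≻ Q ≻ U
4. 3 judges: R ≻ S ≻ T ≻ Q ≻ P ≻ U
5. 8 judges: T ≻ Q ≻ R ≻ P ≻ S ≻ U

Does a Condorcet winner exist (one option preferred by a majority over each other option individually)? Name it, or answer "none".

T

T vs U: 19–7 for T.
T vs R: 23–3 for T.
T vs S: 17–9 for T.
T vs P: 25–1 for T.
T vs Q: 25–1 for T.
T beats every other option head-to-head.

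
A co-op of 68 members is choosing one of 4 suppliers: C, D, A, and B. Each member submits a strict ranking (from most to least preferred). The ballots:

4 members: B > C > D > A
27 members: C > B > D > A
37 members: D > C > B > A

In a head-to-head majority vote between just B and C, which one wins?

C

Voters preferring B to C: 4; preferring C to B: 64.
C wins the head-to-head.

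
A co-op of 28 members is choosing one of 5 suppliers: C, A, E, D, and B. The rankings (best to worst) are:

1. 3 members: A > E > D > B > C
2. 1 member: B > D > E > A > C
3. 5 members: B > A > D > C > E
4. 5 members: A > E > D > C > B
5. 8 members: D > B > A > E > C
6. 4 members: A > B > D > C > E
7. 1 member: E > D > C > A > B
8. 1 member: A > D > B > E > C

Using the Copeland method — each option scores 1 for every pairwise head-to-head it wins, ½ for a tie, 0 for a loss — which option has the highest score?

A

C: loses to A, E, D, and B → score 0.
A: beats C, E, and D; ties B → score 3.5.
E: beats C; loses to A, D, and B → score 1.
D: beats C, E, and B; loses to A → score 3.
B: beats C and E; ties A; loses to D → score 2.5.
A has the best pairwise record.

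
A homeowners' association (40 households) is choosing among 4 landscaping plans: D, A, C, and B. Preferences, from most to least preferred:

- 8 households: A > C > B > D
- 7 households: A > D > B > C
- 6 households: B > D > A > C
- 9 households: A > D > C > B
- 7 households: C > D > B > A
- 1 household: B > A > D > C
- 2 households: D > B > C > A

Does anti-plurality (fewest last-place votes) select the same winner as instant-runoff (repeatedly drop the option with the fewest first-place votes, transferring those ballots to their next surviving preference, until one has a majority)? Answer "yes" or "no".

no

Anti-plurality — last-place votes: D 8, A 9, C 14, B 9. Winner: D.
Instant-runoff — R1 D 2, A 24, C 7, B 7 (A winner). Winner: A.
The two methods disagree.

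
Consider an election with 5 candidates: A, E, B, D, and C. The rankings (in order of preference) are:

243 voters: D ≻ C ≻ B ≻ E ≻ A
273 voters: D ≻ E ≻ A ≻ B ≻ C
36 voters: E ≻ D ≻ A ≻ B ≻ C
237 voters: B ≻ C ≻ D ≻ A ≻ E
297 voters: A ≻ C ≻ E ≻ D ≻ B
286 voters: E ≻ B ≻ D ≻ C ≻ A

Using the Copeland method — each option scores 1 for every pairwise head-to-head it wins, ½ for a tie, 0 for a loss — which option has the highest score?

A: loses to E, B, D, and C → score 0.
E: beats A and B; loses to D and C → score 2.
B: beats A and C; loses to E and D → score 2.
D: beats A, E, B, and C → score 4.
C: beats A and E; loses to B and D → score 2.
D has the best pairwise record.

D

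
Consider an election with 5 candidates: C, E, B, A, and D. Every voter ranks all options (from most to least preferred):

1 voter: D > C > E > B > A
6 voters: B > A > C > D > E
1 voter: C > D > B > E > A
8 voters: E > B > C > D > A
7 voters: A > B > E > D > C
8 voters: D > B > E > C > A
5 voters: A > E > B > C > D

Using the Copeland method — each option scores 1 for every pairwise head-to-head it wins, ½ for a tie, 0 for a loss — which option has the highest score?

C: beats D; ties A; loses to E and B → score 1.5.
E: beats C and D; ties A; loses to B → score 2.5.
B: beats C, E, A, and D → score 4.
A: ties C, E, and D; loses to B → score 1.5.
D: ties A; loses to C, E, and B → score 0.5.
B has the best pairwise record.

B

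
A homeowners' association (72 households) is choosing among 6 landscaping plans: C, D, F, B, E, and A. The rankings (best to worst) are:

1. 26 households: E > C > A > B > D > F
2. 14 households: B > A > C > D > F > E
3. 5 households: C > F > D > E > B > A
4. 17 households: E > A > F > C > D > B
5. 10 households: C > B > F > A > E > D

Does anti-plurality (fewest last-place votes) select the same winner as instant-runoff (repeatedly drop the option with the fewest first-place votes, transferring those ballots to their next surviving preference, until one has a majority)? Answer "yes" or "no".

Anti-plurality — last-place votes: C 0, D 10, F 26, B 17, E 14, A 5. Winner: C.
Instant-runoff — R1 C 15, D 0, F 0, B 14, E 43, A 0 (E winner). Winner: E.
The two methods disagree.

no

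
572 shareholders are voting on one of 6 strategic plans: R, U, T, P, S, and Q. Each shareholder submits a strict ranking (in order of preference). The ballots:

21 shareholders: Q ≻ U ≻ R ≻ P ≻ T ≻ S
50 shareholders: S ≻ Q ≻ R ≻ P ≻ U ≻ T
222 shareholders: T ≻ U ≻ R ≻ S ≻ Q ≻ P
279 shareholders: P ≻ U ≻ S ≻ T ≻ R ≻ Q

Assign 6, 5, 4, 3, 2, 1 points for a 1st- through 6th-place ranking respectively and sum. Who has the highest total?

R: 21·4 + 50·4 + 222·4 + 279·2 = 1730
U: 21·5 + 50·2 + 222·5 + 279·5 = 2710
T: 21·2 + 50·1 + 222·6 + 279·3 = 2261
P: 21·3 + 50·3 + 222·1 + 279·6 = 2109
S: 21·1 + 50·6 + 222·3 + 279·4 = 2103
Q: 21·6 + 50·5 + 222·2 + 279·1 = 1099
U has the highest Borda score (2710).

U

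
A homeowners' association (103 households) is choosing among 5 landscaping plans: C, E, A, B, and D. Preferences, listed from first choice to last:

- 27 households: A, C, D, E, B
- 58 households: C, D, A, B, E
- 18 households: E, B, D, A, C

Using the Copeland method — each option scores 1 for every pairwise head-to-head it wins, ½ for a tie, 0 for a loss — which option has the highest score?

C

C: beats E, A, B, and D → score 4.
E: loses to C, A, B, and D → score 0.
A: beats E and B; loses to C and D → score 2.
B: beats E; loses to C, A, and D → score 1.
D: beats E, A, and B; loses to C → score 3.
C has the best pairwise record.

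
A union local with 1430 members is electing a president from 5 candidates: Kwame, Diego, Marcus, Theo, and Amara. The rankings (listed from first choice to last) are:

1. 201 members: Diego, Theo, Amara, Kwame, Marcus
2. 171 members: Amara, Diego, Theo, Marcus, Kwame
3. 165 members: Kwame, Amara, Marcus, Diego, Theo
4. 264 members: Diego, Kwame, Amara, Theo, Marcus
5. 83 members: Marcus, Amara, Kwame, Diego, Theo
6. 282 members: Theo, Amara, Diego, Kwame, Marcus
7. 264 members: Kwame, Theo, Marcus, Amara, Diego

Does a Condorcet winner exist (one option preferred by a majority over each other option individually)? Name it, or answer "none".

Checking pairwise contests:
Diego beats Kwame 918–512.
Amara beats Diego 965–465.
Kwame beats Marcus 1176–254.
Kwame beats Theo 776–654.
Theo beats Amara 747–683.
Every option loses at least one head-to-head, so there is no Condorcet winner.

none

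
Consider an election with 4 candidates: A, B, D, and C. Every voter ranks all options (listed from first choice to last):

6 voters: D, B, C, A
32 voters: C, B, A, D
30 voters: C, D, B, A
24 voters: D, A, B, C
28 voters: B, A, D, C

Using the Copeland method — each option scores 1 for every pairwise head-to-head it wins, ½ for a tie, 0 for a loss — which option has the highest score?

A: ties D; loses to B and C → score 0.5.
B: beats A; ties D; loses to C → score 1.5.
D: ties A and B; loses to C → score 1.
C: beats A, B, and D → score 3.
C has the best pairwise record.

C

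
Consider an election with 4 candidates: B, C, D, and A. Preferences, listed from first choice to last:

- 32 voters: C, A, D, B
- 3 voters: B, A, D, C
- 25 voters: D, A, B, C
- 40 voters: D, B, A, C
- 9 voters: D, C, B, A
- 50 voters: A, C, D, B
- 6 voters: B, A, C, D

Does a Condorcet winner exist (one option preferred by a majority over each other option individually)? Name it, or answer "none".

A vs B: 107–58 for A.
A vs C: 124–41 for A.
A vs D: 91–74 for A.
A beats every other option head-to-head.

A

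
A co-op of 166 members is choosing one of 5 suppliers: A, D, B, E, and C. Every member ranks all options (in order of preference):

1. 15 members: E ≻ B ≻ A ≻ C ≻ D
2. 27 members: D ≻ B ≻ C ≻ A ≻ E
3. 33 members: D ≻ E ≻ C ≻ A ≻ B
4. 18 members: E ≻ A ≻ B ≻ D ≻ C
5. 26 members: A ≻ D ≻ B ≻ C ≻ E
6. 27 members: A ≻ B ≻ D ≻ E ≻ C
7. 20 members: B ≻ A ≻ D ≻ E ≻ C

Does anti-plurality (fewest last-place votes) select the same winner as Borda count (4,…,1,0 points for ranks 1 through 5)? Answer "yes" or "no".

Anti-plurality — last-place votes: A 0, D 15, B 33, E 53, C 65. Winner: A.
Borda — scores: A 416, D 430, B 375, E 278, C 161. Winner: D.
The two methods disagree.

no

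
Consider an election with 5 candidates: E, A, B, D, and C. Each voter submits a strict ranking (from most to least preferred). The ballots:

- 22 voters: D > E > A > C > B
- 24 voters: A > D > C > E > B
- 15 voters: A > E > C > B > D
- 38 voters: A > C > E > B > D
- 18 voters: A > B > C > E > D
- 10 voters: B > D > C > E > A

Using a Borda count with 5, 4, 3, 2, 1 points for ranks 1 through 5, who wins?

A

E: 22·4 + 24·2 + 15·4 + 38·3 + 18·2 + 10·2 = 366
A: 22·3 + 24·5 + 15·5 + 38·5 + 18·5 + 10·1 = 551
B: 22·1 + 24·1 + 15·2 + 38·2 + 18·4 + 10·5 = 274
D: 22·5 + 24·4 + 15·1 + 38·1 + 18·1 + 10·4 = 317
C: 22·2 + 24·3 + 15·3 + 38·4 + 18·3 + 10·3 = 397
A has the highest Borda score (551).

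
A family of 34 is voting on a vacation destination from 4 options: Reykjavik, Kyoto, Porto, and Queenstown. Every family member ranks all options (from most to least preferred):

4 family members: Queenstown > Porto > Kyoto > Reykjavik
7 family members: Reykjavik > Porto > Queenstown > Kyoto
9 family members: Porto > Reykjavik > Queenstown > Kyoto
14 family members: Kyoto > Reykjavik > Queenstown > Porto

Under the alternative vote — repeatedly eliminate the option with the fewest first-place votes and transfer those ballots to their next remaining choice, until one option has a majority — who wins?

Round 1: Reykjavik 7, Kyoto 14, Porto 9, Queenstown 4. Eliminate Queenstown.
Round 2: Reykjavik 7, Kyoto 14, Porto 13. Eliminate Reykjavik.
Round 3: Kyoto 14, Porto 20. Porto has a majority.

Porto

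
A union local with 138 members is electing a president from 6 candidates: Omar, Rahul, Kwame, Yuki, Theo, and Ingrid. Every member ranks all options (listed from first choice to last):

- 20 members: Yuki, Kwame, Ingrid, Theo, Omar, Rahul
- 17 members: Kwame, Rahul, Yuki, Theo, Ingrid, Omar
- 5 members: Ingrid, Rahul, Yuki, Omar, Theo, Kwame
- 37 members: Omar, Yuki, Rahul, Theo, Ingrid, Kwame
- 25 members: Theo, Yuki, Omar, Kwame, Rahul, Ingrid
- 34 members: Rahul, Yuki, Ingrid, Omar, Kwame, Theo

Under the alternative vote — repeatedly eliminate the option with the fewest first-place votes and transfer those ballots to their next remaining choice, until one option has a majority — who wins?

Rahul

Round 1: Omar 37, Rahul 34, Kwame 17, Yuki 20, Theo 25, Ingrid 5. Eliminate Ingrid.
Round 2: Omar 37, Rahul 39, Kwame 17, Yuki 20, Theo 25. Eliminate Kwame.
Round 3: Omar 37, Rahul 56, Yuki 20, Theo 25. Eliminate Yuki.
Round 4: Omar 37, Rahul 56, Theo 45. Eliminate Omar.
Round 5: Rahul 93, Theo 45. Rahul has a majority.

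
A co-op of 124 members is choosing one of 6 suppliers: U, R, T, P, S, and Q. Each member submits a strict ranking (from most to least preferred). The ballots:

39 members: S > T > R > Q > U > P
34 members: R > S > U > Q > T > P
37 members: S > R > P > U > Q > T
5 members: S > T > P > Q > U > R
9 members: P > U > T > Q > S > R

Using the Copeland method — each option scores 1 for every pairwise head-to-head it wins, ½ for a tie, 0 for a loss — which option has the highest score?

U: beats T, P, and Q; loses to R and S → score 3.
R: beats U, T, P, and Q; loses to S → score 4.
T: beats P; loses to U, R, S, and Q → score 1.
P: loses to U, R, T, S, and Q → score 0.
S: beats U, R, T, P, and Q → score 5.
Q: beats T and P; loses to U, R, and S → score 2.
S has the best pairwise record.

S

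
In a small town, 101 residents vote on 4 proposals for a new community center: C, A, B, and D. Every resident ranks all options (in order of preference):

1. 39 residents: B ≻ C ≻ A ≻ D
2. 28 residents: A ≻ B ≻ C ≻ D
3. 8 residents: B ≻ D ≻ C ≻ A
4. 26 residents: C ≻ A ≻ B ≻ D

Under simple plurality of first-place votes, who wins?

First-place votes: C 26, A 28, B 47, D 0.
B has the most first-place votes.

B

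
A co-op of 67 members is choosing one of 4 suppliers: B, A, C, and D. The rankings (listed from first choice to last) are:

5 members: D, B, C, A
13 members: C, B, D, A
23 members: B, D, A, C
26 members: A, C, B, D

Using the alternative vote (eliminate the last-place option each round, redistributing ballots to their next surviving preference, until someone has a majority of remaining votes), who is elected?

Round 1: B 23, A 26, C 13, D 5. Eliminate D.
Round 2: B 28, A 26, C 13. Eliminate C.
Round 3: B 41, A 26. B has a majority.

B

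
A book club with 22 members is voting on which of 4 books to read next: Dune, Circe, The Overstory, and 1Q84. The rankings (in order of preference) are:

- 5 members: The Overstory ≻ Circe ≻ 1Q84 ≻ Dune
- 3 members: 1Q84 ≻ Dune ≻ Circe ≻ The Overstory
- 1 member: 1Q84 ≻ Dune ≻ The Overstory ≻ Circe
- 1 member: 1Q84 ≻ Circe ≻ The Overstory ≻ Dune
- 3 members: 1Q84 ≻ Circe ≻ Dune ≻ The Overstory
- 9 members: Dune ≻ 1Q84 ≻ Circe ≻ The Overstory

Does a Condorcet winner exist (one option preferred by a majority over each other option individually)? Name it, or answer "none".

1Q84

1Q84 vs Dune: 13–9 for 1Q84.
1Q84 vs Circe: 17–5 for 1Q84.
1Q84 vs The Overstory: 17–5 for 1Q84.
1Q84 beats every other option head-to-head.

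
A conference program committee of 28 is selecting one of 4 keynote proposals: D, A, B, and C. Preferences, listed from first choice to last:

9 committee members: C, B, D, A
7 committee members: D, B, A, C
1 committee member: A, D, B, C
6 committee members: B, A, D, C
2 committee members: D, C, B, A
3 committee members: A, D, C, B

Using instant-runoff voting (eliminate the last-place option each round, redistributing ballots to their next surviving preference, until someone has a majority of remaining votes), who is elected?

D

Round 1: D 9, A 4, B 6, C 9. Eliminate A.
Round 2: D 13, B 6, C 9. Eliminate B.
Round 3: D 19, C 9. D has a majority.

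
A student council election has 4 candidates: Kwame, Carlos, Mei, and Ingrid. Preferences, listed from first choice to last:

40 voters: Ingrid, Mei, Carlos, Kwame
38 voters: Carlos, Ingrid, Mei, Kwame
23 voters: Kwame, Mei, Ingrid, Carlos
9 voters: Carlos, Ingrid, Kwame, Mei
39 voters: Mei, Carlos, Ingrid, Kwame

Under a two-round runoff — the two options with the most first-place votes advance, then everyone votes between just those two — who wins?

Carlos

Round 1 first-place votes: Kwame 23, Carlos 47, Mei 39, Ingrid 40.
Carlos and Ingrid advance.
Runoff: Carlos is preferred to Ingrid by 86 voters; Ingrid by 63.
Carlos wins the runoff.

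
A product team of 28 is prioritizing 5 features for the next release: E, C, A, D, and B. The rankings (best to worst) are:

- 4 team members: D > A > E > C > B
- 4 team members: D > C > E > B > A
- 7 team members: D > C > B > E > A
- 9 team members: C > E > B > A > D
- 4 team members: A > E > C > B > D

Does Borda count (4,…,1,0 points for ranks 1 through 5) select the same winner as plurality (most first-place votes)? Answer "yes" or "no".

no

Borda — scores: E 62, C 81, A 37, D 60, B 40. Winner: C.
Plurality — first-place votes: E 0, C 9, A 4, D 15, B 0. Winner: D.
The two methods disagree.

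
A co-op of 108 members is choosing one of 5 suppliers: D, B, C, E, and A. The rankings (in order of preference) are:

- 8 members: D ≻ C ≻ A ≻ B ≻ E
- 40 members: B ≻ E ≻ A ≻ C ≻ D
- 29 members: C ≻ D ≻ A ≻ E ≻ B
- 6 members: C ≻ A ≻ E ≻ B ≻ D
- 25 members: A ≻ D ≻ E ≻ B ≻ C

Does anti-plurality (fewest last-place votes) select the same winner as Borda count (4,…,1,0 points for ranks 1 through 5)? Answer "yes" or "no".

yes

Anti-plurality — last-place votes: D 46, B 29, C 25, E 8, A 0. Winner: A.
Borda — scores: D 194, B 199, C 204, E 211, A 272. Winner: A.
The two methods agree.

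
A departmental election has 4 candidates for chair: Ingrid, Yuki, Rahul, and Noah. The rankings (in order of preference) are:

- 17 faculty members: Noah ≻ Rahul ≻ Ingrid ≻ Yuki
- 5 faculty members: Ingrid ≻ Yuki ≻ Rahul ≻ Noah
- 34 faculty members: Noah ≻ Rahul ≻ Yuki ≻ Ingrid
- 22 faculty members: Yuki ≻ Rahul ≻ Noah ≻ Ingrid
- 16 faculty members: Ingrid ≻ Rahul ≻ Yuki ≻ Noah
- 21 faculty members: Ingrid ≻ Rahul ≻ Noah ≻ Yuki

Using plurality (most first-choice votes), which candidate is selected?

Noah

First-place votes: Ingrid 42, Yuki 22, Rahul 0, Noah 51.
Noah has the most first-place votes.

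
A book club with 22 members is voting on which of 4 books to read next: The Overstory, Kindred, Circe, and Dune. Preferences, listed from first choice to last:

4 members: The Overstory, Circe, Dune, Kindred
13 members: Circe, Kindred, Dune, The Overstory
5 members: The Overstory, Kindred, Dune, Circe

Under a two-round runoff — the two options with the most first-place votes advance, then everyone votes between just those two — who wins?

Round 1 first-place votes: The Overstory 9, Kindred 0, Circe 13, Dune 0.
Circe and The Overstory advance.
Runoff: Circe is preferred to The Overstory by 13 voters; The Overstory by 9.
Circe wins the runoff.

Circe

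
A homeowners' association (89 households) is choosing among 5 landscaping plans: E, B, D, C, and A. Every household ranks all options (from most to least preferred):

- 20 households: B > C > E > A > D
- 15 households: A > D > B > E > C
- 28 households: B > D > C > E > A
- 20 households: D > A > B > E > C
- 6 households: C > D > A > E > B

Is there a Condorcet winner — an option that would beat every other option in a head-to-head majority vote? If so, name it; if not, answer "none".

B

B vs E: 83–6 for B.
B vs D: 48–41 for B.
B vs C: 83–6 for B.
B vs A: 48–41 for B.
B beats every other option head-to-head.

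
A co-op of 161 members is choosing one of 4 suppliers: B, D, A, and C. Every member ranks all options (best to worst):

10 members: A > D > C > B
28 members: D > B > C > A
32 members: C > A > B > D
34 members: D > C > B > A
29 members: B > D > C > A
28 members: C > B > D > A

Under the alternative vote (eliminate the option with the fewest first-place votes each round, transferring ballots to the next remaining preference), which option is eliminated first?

Round 1: B 29, D 62, A 10, C 60. Eliminate A.

A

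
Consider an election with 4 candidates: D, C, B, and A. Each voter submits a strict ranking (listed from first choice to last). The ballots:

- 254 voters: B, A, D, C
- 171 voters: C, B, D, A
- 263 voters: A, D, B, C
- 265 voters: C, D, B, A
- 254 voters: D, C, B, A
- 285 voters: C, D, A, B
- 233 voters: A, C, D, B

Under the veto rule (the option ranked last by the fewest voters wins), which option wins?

Last-place votes: D 0, C 517, B 518, A 690.
D is ranked last by the fewest voters, so D wins.

D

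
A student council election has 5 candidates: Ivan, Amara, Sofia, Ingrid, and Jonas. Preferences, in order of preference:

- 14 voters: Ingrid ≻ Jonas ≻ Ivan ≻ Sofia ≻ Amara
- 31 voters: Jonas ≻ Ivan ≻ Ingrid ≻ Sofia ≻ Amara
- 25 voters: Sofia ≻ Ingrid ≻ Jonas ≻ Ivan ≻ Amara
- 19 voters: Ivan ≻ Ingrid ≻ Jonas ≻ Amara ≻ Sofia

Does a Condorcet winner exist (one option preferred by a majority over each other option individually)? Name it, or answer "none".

none

Checking pairwise contests:
Jonas beats Ivan 70–19.
Ivan beats Amara 89–0.
Ivan beats Sofia 64–25.
Ivan beats Ingrid 50–39.
Ingrid beats Jonas 58–31.
Every option loses at least one head-to-head, so there is no Condorcet winner.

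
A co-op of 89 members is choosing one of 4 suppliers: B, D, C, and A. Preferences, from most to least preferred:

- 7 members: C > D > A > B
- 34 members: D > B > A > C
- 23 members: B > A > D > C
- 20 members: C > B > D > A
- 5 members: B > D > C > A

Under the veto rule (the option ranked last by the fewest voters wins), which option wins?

Last-place votes: B 7, D 0, C 57, A 25.
D is ranked last by the fewest voters, so D wins.

D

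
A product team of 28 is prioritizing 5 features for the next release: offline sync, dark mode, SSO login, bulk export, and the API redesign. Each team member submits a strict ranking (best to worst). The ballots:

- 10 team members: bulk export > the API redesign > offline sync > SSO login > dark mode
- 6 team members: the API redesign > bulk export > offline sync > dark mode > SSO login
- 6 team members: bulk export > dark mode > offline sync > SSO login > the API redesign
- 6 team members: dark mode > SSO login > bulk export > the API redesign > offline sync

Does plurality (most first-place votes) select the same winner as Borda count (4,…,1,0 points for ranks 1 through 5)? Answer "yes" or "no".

yes

Plurality — first-place votes: offline sync 0, dark mode 6, SSO login 0, bulk export 16, the API redesign 6. Winner: bulk export.
Borda — scores: offline sync 44, dark mode 48, SSO login 34, bulk export 94, the API redesign 60. Winner: bulk export.
The two methods agree.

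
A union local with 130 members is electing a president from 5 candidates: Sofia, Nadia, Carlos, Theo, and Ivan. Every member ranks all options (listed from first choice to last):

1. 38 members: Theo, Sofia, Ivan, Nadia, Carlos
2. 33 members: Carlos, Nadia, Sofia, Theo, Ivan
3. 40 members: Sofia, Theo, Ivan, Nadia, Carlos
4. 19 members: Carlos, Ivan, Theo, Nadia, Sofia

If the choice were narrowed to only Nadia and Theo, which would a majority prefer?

Theo

Voters preferring Nadia to Theo: 33; preferring Theo to Nadia: 97.
Theo wins the head-to-head.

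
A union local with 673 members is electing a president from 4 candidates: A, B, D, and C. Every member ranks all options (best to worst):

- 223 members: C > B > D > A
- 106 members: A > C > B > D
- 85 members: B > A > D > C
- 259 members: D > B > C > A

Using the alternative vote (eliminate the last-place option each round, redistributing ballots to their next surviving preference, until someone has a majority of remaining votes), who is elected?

D

Round 1: A 106, B 85, D 259, C 223. Eliminate B.
Round 2: A 191, D 259, C 223. Eliminate A.
Round 3: D 344, C 329. D has a majority.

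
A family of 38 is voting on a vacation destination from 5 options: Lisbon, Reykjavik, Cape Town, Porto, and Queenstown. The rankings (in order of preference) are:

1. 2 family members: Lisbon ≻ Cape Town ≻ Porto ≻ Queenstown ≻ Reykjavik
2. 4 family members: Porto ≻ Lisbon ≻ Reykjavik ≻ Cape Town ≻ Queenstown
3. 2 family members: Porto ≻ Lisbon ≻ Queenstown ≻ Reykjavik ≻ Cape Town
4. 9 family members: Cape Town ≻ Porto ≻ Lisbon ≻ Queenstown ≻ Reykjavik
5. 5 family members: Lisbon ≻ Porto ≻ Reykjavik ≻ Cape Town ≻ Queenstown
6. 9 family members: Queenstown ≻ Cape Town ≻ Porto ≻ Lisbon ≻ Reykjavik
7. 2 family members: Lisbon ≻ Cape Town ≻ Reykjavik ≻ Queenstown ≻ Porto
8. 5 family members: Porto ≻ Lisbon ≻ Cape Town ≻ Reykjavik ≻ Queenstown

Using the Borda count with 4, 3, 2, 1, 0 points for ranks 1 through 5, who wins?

Porto

Lisbon: 2·4 + 4·3 + 2·3 + 9·2 + 5·4 + 9·1 + 2·4 + 5·3 = 96
Reykjavik: 2·0 + 4·2 + 2·1 + 9·0 + 5·2 + 9·0 + 2·2 + 5·1 = 29
Cape Town: 2·3 + 4·1 + 2·0 + 9·4 + 5·1 + 9·3 + 2·3 + 5·2 = 94
Porto: 2·2 + 4·4 + 2·4 + 9·3 + 5·3 + 9·2 + 2·0 + 5·4 = 108
Queenstown: 2·1 + 4·0 + 2·2 + 9·1 + 5·0 + 9·4 + 2·1 + 5·0 = 53
Porto has the highest Borda score (108).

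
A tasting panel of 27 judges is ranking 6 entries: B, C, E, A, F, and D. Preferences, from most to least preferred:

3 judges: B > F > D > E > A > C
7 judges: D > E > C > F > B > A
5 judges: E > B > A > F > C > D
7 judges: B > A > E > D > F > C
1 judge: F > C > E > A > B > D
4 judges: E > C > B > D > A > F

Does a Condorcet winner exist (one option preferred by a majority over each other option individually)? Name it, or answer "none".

E

E vs B: 17–10 for E.
E vs C: 26–1 for E.
E vs A: 20–7 for E.
E vs F: 23–4 for E.
E vs D: 17–10 for E.
E beats every other option head-to-head.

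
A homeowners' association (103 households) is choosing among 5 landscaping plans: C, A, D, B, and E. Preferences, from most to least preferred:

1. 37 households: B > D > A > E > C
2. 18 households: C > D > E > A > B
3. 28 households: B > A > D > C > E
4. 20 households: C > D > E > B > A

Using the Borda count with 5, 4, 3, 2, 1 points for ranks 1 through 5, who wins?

D

C: 37·1 + 18·5 + 28·2 + 20·5 = 283
A: 37·3 + 18·2 + 28·4 + 20·1 = 279
D: 37·4 + 18·4 + 28·3 + 20·4 = 384
B: 37·5 + 18·1 + 28·5 + 20·2 = 383
E: 37·2 + 18·3 + 28·1 + 20·3 = 216
D has the highest Borda score (384).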